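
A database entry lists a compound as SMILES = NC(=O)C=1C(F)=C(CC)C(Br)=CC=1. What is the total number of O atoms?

1

Scan the SMILES for O atoms (remember two-letter symbols like Cl and Br are single atoms).
Oxygen count: 1.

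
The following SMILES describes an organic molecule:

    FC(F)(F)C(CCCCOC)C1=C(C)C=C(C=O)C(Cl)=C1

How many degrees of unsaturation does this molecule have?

5

Molecular formula: C15H18ClF3O2.
DoU = (2C + 2 + N − H − X) / 2, where X is the halogen count and O/S are ignored.
    = (2·15 + 2 + 0 − 18 − 4) / 2 = 10 / 2 = 5.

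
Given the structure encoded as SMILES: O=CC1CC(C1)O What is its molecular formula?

Walk through each heavy atom and fill implicit hydrogens from standard valence (C 4, N 3, O 2, S 2, halogen 1):
  atom 1: O, bond orders sum to 2 (valence 2) → 0 H
  atom 2: C, bond orders sum to 3 (valence 4) → 1 H
  atom 3: C, bond orders sum to 3 (valence 4) → 1 H
  atom 4: C, bond orders sum to 2 (valence 4) → 2 H
  atom 5: C, bond orders sum to 3 (valence 4) → 1 H
  atom 6: C, bond orders sum to 2 (valence 4) → 2 H
  atom 7: O, bond orders sum to 1 (valence 2) → 1 H
Totals → C:5, H:8, O:2.

C5H8O2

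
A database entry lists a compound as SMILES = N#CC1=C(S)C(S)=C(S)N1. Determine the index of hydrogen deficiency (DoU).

5

Degree of unsaturation = (number of rings) + (number of π bonds).
Ring closures in the SMILES: 1.
π bonds: 2 double bonds (each 1 DoU), 1 triple bond (each 2 DoU) → 4 DoU from unsaturation.
Total DoU = 1 + 4 = 5.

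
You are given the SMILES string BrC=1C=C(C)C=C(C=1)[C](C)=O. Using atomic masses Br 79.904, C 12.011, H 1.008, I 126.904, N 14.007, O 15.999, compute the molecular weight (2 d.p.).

First, the molecular formula is C9H9BrO (counting implicit H from valence).
  Br: 1 × 79.904 = 79.904
  C: 9 × 12.011 = 108.099
  H: 9 × 1.008 = 9.072
  O: 1 × 15.999 = 15.999
Sum: 1×79.904 + 9×12.011 + 9×1.008 + 1×15.999 = 213.074 → 213.07 g/mol.

213.07 g/mol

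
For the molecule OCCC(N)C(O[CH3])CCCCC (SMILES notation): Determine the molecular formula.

Walk through each heavy atom and fill implicit hydrogens from standard valence (C 4, N 3, O 2, S 2, halogen 1):
  atom 1: O, bond orders sum to 1 (valence 2) → 1 H
  atom 2: C, bond orders sum to 2 (valence 4) → 2 H
  atom 3: C, bond orders sum to 2 (valence 4) → 2 H
  atom 4: C, bond orders sum to 3 (valence 4) → 1 H
  atom 5: N, bond orders sum to 1 (valence 3) → 2 H
  atom 6: C, bond orders sum to 3 (valence 4) → 1 H
  atom 7: O, bond orders sum to 2 (valence 2) → 0 H
  atom 8: C with explicit H count 3
  atom 9: C, bond orders sum to 2 (valence 4) → 2 H
  atom 10: C, bond orders sum to 2 (valence 4) → 2 H
  atom 11: C, bond orders sum to 2 (valence 4) → 2 H
  atom 12: C, bond orders sum to 2 (valence 4) → 2 H
  atom 13: C, bond orders sum to 1 (valence 4) → 3 H
Totals → C:10, H:23, N:1, O:2.

C10H23NO2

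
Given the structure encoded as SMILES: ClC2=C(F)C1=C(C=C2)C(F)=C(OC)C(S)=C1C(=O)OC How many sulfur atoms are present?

Scan the SMILES for S atoms (remember two-letter symbols like Cl and Br are single atoms).
Sulfur count: 1.

1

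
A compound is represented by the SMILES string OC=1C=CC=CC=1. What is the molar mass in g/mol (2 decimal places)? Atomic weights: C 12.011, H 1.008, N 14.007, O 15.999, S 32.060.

First, the molecular formula is C6H6O (counting implicit H from valence).
  C: 6 × 12.011 = 72.066
  H: 6 × 1.008 = 6.048
  O: 1 × 15.999 = 15.999
Sum: 6×12.011 + 6×1.008 + 1×15.999 = 94.113 → 94.11 g/mol.

94.11 g/mol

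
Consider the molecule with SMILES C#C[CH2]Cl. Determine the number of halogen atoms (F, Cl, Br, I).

Halogen atoms appear at heavy-atom position 4 (1×Cl).
Other groups present: 1 alkyne.
Halogen count: 1.

1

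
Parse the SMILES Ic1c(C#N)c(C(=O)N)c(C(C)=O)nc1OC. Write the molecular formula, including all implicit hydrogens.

Walk through each heavy atom and fill implicit hydrogens from standard valence (C 4, N 3, O 2, S 2, halogen 1); for lowercase aromatic atoms, an aromatic c carries 1 H when it has two neighbours and 0 H with three, and aromatic n carries 0 H:
  atom 1: I (halogen, monovalent) → 0 H
  atom 2: aromatic c, 3 neighbours → 0 H
  atom 3: aromatic c, 3 neighbours → 0 H
  atom 4: C, bond orders sum to 4 (valence 4) → 0 H
  atom 5: N, bond orders sum to 3 (valence 3) → 0 H
  atom 6: aromatic c, 3 neighbours → 0 H
  atom 7: C, bond orders sum to 4 (valence 4) → 0 H
  atom 8: O, bond orders sum to 2 (valence 2) → 0 H
  atom 9: N, bond orders sum to 1 (valence 3) → 2 H
  atom 10: aromatic c, 3 neighbours → 0 H
  atom 11: C, bond orders sum to 4 (valence 4) → 0 H
  atom 12: C, bond orders sum to 1 (valence 4) → 3 H
  atom 13: O, bond orders sum to 2 (valence 2) → 0 H
  atom 14: aromatic n, 2 neighbours → 0 H
  atom 15: aromatic c, 3 neighbours → 0 H
  atom 16: O, bond orders sum to 2 (valence 2) → 0 H
  atom 17: C, bond orders sum to 1 (valence 4) → 3 H
Totals → C:10, H:8, I:1, N:3, O:3.

C10H8IN3O3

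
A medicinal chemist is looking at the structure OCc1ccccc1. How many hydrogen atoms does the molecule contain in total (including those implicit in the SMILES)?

Walk through each heavy atom and fill implicit hydrogens from standard valence (C 4, N 3, O 2, S 2, halogen 1); for lowercase aromatic atoms, an aromatic c carries 1 H when it has two neighbours and 0 H with three, and aromatic n carries 0 H:
  atom 1: O, bond orders sum to 1 (valence 2) → 1 H
  atom 2: C, bond orders sum to 2 (valence 4) → 2 H
  atom 3: aromatic c, 3 neighbours → 0 H
  atom 4: aromatic c, 2 neighbours → 1 H
  atom 5: aromatic c, 2 neighbours → 1 H
  atom 6: aromatic c, 2 neighbours → 1 H
  atom 7: aromatic c, 2 neighbours → 1 H
  atom 8: aromatic c, 2 neighbours → 1 H
Total hydrogens: 8.

8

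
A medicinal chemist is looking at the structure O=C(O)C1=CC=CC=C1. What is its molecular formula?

Walk through each heavy atom and fill implicit hydrogens from standard valence (C 4, N 3, O 2, S 2, halogen 1):
  atom 1: O, bond orders sum to 2 (valence 2) → 0 H
  atom 2: C, bond orders sum to 4 (valence 4) → 0 H
  atom 3: O, bond orders sum to 1 (valence 2) → 1 H
  atom 4: C, bond orders sum to 4 (valence 4) → 0 H
  atom 5: C, bond orders sum to 3 (valence 4) → 1 H
  atom 6: C, bond orders sum to 3 (valence 4) → 1 H
  atom 7: C, bond orders sum to 3 (valence 4) → 1 H
  atom 8: C, bond orders sum to 3 (valence 4) → 1 H
  atom 9: C, bond orders sum to 3 (valence 4) → 1 H
Totals → C:7, H:6, O:2.

C7H6O2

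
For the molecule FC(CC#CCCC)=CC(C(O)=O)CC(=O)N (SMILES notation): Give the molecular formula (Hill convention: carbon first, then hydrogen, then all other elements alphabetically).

C12H16FNO3

Walk through each heavy atom and fill implicit hydrogens from standard valence (C 4, N 3, O 2, S 2, halogen 1):
  atom 1: F (halogen, monovalent) → 0 H
  atom 2: C, bond orders sum to 4 (valence 4) → 0 H
  atom 3: C, bond orders sum to 2 (valence 4) → 2 H
  atom 4: C, bond orders sum to 4 (valence 4) → 0 H
  atom 5: C, bond orders sum to 4 (valence 4) → 0 H
  atom 6: C, bond orders sum to 2 (valence 4) → 2 H
  atom 7: C, bond orders sum to 2 (valence 4) → 2 H
  atom 8: C, bond orders sum to 1 (valence 4) → 3 H
  atom 9: C, bond orders sum to 3 (valence 4) → 1 H
  atom 10: C, bond orders sum to 3 (valence 4) → 1 H
  atom 11: C, bond orders sum to 4 (valence 4) → 0 H
  atom 12: O, bond orders sum to 1 (valence 2) → 1 H
  atom 13: O, bond orders sum to 2 (valence 2) → 0 H
  atom 14: C, bond orders sum to 2 (valence 4) → 2 H
  atom 15: C, bond orders sum to 4 (valence 4) → 0 H
  atom 16: O, bond orders sum to 2 (valence 2) → 0 H
  atom 17: N, bond orders sum to 1 (valence 3) → 2 H
Totals → C:12, H:16, F:1, N:1, O:3.
In Hill order: C12H16FNO3.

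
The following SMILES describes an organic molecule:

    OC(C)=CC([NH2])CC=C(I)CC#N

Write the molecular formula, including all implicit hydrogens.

C9H13IN2O

Walk through each heavy atom and fill implicit hydrogens from standard valence (C 4, N 3, O 2, S 2, halogen 1):
  atom 1: O, bond orders sum to 1 (valence 2) → 1 H
  atom 2: C, bond orders sum to 4 (valence 4) → 0 H
  atom 3: C, bond orders sum to 1 (valence 4) → 3 H
  atom 4: C, bond orders sum to 3 (valence 4) → 1 H
  atom 5: C, bond orders sum to 3 (valence 4) → 1 H
  atom 6: N with explicit H count 2
  atom 7: C, bond orders sum to 2 (valence 4) → 2 H
  atom 8: C, bond orders sum to 3 (valence 4) → 1 H
  atom 9: C, bond orders sum to 4 (valence 4) → 0 H
  atom 10: I (halogen, monovalent) → 0 H
  atom 11: C, bond orders sum to 2 (valence 4) → 2 H
  atom 12: C, bond orders sum to 4 (valence 4) → 0 H
  atom 13: N, bond orders sum to 3 (valence 3) → 0 H
Totals → C:9, H:13, I:1, N:2, O:1.
In Hill order: C9H13IN2O.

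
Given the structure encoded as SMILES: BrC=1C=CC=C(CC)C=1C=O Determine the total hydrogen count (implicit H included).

Walk through each heavy atom and fill implicit hydrogens from standard valence (C 4, N 3, O 2, S 2, halogen 1):
  atom 1: Br (halogen, monovalent) → 0 H
  atom 2: C, bond orders sum to 4 (valence 4) → 0 H
  atom 3: C, bond orders sum to 3 (valence 4) → 1 H
  atom 4: C, bond orders sum to 3 (valence 4) → 1 H
  atom 5: C, bond orders sum to 3 (valence 4) → 1 H
  atom 6: C, bond orders sum to 4 (valence 4) → 0 H
  atom 7: C, bond orders sum to 2 (valence 4) → 2 H
  atom 8: C, bond orders sum to 1 (valence 4) → 3 H
  atom 9: C, bond orders sum to 4 (valence 4) → 0 H
  atom 10: C, bond orders sum to 3 (valence 4) → 1 H
  atom 11: O, bond orders sum to 2 (valence 2) → 0 H
Total hydrogens: 9.

9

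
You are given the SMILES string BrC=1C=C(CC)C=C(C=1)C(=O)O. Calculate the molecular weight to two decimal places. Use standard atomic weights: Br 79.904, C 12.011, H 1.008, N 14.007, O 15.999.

229.07 g/mol

First, the molecular formula is C9H9BrO2 (counting implicit H from valence).
  Br: 1 × 79.904 = 79.904
  C: 9 × 12.011 = 108.099
  H: 9 × 1.008 = 9.072
  O: 2 × 15.999 = 31.998
Sum: 1×79.904 + 9×12.011 + 9×1.008 + 2×15.999 = 229.073 → 229.07 g/mol.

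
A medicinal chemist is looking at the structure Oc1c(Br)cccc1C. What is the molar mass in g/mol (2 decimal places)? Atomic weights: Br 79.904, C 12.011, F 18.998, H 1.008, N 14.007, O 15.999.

First, the molecular formula is C7H7BrO (counting implicit H from valence).
  Br: 1 × 79.904 = 79.904
  C: 7 × 12.011 = 84.077
  H: 7 × 1.008 = 7.056
  O: 1 × 15.999 = 15.999
Sum: 1×79.904 + 7×12.011 + 7×1.008 + 1×15.999 = 187.036 → 187.04 g/mol.

187.04 g/mol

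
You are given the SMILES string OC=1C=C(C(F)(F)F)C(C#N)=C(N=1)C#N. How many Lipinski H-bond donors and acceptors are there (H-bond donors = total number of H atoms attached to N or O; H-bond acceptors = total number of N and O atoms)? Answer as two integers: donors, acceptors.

Donors: find every N or O and count the H atoms it carries.
  atom 1 (O): bond orders sum to 1 → 1 H
  atom 11 (N): bond orders sum to 3 → 0 H
  atom 13 (N): bond orders sum to 3 → 0 H
  atom 15 (N): bond orders sum to 3 → 0 H
Lipinski HBD = 1.
Acceptors: N atoms = 3, O atoms = 1 → HBA = 4.

1, 4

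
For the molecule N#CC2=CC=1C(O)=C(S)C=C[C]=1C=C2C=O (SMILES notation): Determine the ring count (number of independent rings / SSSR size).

In SMILES, each pair of matching ring-closure digits denotes one ring-closing bond; the number of such bonds equals the number of independent rings.
Ring-closure bonds here: 2.

2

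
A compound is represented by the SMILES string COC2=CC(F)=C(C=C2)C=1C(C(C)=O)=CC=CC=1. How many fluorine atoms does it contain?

1

Scan the SMILES for F atoms (remember two-letter symbols like Cl and Br are single atoms).
Fluorine count: 1.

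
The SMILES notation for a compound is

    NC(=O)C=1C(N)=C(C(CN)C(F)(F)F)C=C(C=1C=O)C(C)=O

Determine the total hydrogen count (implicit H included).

14

Walk through each heavy atom and fill implicit hydrogens from standard valence (C 4, N 3, O 2, S 2, halogen 1):
  atom 1: N, bond orders sum to 1 (valence 3) → 2 H
  atom 2: C, bond orders sum to 4 (valence 4) → 0 H
  atom 3: O, bond orders sum to 2 (valence 2) → 0 H
  atom 4: C, bond orders sum to 4 (valence 4) → 0 H
  atom 5: C, bond orders sum to 4 (valence 4) → 0 H
  atom 6: N, bond orders sum to 1 (valence 3) → 2 H
  atom 7: C, bond orders sum to 4 (valence 4) → 0 H
  atom 8: C, bond orders sum to 3 (valence 4) → 1 H
  atom 9: C, bond orders sum to 2 (valence 4) → 2 H
  atom 10: N, bond orders sum to 1 (valence 3) → 2 H
  atom 11: C, bond orders sum to 4 (valence 4) → 0 H
  atom 12: F (halogen, monovalent) → 0 H
  atom 13: F (halogen, monovalent) → 0 H
  atom 14: F (halogen, monovalent) → 0 H
  atom 15: C, bond orders sum to 3 (valence 4) → 1 H
  atom 16: C, bond orders sum to 4 (valence 4) → 0 H
  atom 17: C, bond orders sum to 4 (valence 4) → 0 H
  atom 18: C, bond orders sum to 3 (valence 4) → 1 H
  atom 19: O, bond orders sum to 2 (valence 2) → 0 H
  atom 20: C, bond orders sum to 4 (valence 4) → 0 H
  atom 21: C, bond orders sum to 1 (valence 4) → 3 H
  atom 22: O, bond orders sum to 2 (valence 2) → 0 H
Total hydrogens: 14.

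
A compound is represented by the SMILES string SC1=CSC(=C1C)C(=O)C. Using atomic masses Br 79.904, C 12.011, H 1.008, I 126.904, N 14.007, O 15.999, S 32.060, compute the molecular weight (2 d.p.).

First, the molecular formula is C7H8OS2 (counting implicit H from valence).
  C: 7 × 12.011 = 84.077
  H: 8 × 1.008 = 8.064
  O: 1 × 15.999 = 15.999
  S: 2 × 32.060 = 64.120
Sum: 7×12.011 + 8×1.008 + 1×15.999 + 2×32.060 = 172.260 → 172.26 g/mol.

172.26 g/mol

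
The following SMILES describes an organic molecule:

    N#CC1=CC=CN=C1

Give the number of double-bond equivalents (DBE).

6

Molecular formula: C6H4N2.
DoU = (2C + 2 + N − H − X) / 2, where X is the halogen count and O/S are ignored.
    = (2·6 + 2 + 2 − 4 − 0) / 2 = 12 / 2 = 6.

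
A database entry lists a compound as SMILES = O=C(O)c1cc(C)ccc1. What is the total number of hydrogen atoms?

Walk through each heavy atom and fill implicit hydrogens from standard valence (C 4, N 3, O 2, S 2, halogen 1); for lowercase aromatic atoms, an aromatic c carries 1 H when it has two neighbours and 0 H with three, and aromatic n carries 0 H:
  atom 1: O, bond orders sum to 2 (valence 2) → 0 H
  atom 2: C, bond orders sum to 4 (valence 4) → 0 H
  atom 3: O, bond orders sum to 1 (valence 2) → 1 H
  atom 4: aromatic c, 3 neighbours → 0 H
  atom 5: aromatic c, 2 neighbours → 1 H
  atom 6: aromatic c, 3 neighbours → 0 H
  atom 7: C, bond orders sum to 1 (valence 4) → 3 H
  atom 8: aromatic c, 2 neighbours → 1 H
  atom 9: aromatic c, 2 neighbours → 1 H
  atom 10: aromatic c, 2 neighbours → 1 H
Total hydrogens: 8.

8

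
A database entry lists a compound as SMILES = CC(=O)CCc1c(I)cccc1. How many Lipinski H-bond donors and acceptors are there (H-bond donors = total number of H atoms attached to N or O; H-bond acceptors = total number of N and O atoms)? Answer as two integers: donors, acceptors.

Donors: find every N or O and count the H atoms it carries.
  atom 3 (O): bond orders sum to 2 → 0 H
Lipinski HBD = 0.
Acceptors: N atoms = 0, O atoms = 1 → HBA = 1.

0, 1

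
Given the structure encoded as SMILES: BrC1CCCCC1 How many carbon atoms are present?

Count every carbon token in the SMILES (each C, including those in ring-closure positions and inside branches).
Carbon count: 6.

6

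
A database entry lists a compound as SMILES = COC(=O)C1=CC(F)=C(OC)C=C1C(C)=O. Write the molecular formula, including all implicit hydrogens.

Walk through each heavy atom and fill implicit hydrogens from standard valence (C 4, N 3, O 2, S 2, halogen 1):
  atom 1: C, bond orders sum to 1 (valence 4) → 3 H
  atom 2: O, bond orders sum to 2 (valence 2) → 0 H
  atom 3: C, bond orders sum to 4 (valence 4) → 0 H
  atom 4: O, bond orders sum to 2 (valence 2) → 0 H
  atom 5: C, bond orders sum to 4 (valence 4) → 0 H
  atom 6: C, bond orders sum to 3 (valence 4) → 1 H
  atom 7: C, bond orders sum to 4 (valence 4) → 0 H
  atom 8: F (halogen, monovalent) → 0 H
  atom 9: C, bond orders sum to 4 (valence 4) → 0 H
  atom 10: O, bond orders sum to 2 (valence 2) → 0 H
  atom 11: C, bond orders sum to 1 (valence 4) → 3 H
  atom 12: C, bond orders sum to 3 (valence 4) → 1 H
  atom 13: C, bond orders sum to 4 (valence 4) → 0 H
  atom 14: C, bond orders sum to 4 (valence 4) → 0 H
  atom 15: C, bond orders sum to 1 (valence 4) → 3 H
  atom 16: O, bond orders sum to 2 (valence 2) → 0 H
Totals → C:11, H:11, F:1, O:4.

C11H11FO4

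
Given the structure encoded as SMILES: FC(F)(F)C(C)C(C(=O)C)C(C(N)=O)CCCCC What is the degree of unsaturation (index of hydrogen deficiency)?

Degree of unsaturation = (number of rings) + (number of π bonds).
Ring closures in the SMILES: 0.
π bonds: 2 double bonds (each 1 DoU) → 2 DoU from unsaturation.
Total DoU = 0 + 2 = 2.

2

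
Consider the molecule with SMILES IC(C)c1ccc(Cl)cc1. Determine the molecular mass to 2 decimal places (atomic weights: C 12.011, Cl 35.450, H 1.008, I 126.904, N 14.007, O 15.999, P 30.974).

First, the molecular formula is C8H8ClI (counting implicit H from valence).
  C: 8 × 12.011 = 96.088
  Cl: 1 × 35.450 = 35.450
  H: 8 × 1.008 = 8.064
  I: 1 × 126.904 = 126.904
Sum: 8×12.011 + 1×35.450 + 8×1.008 + 1×126.904 = 266.506 → 266.51 g/mol.

266.51 g/mol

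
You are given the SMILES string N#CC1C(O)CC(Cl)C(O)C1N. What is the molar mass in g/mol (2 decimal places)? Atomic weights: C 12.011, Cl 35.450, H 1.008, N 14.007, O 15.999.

First, the molecular formula is C7H11ClN2O2 (counting implicit H from valence).
  C: 7 × 12.011 = 84.077
  Cl: 1 × 35.450 = 35.450
  H: 11 × 1.008 = 11.088
  N: 2 × 14.007 = 28.014
  O: 2 × 15.999 = 31.998
Sum: 7×12.011 + 1×35.450 + 11×1.008 + 2×14.007 + 2×15.999 = 190.627 → 190.63 g/mol.

190.63 g/mol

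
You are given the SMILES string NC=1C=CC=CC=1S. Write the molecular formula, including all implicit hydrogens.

Walk through each heavy atom and fill implicit hydrogens from standard valence (C 4, N 3, O 2, S 2, halogen 1):
  atom 1: N, bond orders sum to 1 (valence 3) → 2 H
  atom 2: C, bond orders sum to 4 (valence 4) → 0 H
  atom 3: C, bond orders sum to 3 (valence 4) → 1 H
  atom 4: C, bond orders sum to 3 (valence 4) → 1 H
  atom 5: C, bond orders sum to 3 (valence 4) → 1 H
  atom 6: C, bond orders sum to 3 (valence 4) → 1 H
  atom 7: C, bond orders sum to 4 (valence 4) → 0 H
  atom 8: S, bond orders sum to 1 (valence 2) → 1 H
Totals → C:6, H:7, N:1, S:1.

C6H7NS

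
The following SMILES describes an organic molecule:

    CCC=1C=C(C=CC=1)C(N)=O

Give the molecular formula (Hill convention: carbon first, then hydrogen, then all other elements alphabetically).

Walk through each heavy atom and fill implicit hydrogens from standard valence (C 4, N 3, O 2, S 2, halogen 1):
  atom 1: C, bond orders sum to 1 (valence 4) → 3 H
  atom 2: C, bond orders sum to 2 (valence 4) → 2 H
  atom 3: C, bond orders sum to 4 (valence 4) → 0 H
  atom 4: C, bond orders sum to 3 (valence 4) → 1 H
  atom 5: C, bond orders sum to 4 (valence 4) → 0 H
  atom 6: C, bond orders sum to 3 (valence 4) → 1 H
  atom 7: C, bond orders sum to 3 (valence 4) → 1 H
  atom 8: C, bond orders sum to 3 (valence 4) → 1 H
  atom 9: C, bond orders sum to 4 (valence 4) → 0 H
  atom 10: N, bond orders sum to 1 (valence 3) → 2 H
  atom 11: O, bond orders sum to 2 (valence 2) → 0 H
Totals → C:9, H:11, N:1, O:1.
In Hill order: C9H11NO.

C9H11NO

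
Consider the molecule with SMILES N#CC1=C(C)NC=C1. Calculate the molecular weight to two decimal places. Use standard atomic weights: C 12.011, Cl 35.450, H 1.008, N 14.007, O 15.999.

106.13 g/mol

First, the molecular formula is C6H6N2 (counting implicit H from valence).
  C: 6 × 12.011 = 72.066
  H: 6 × 1.008 = 6.048
  N: 2 × 14.007 = 28.014
Sum: 6×12.011 + 6×1.008 + 2×14.007 = 106.128 → 106.13 g/mol.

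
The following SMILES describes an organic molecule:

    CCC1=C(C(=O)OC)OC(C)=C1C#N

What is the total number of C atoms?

10

Count every carbon token in the SMILES (each C, including those in ring-closure positions and inside branches).
Carbon count: 10.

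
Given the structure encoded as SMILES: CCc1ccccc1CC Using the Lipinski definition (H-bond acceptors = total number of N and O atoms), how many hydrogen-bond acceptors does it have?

0

N atoms: 0; O atoms: 0.
Lipinski HBA = 0 + 0 = 0.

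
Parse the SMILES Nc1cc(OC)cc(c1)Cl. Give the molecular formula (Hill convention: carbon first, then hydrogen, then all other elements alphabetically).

Walk through each heavy atom and fill implicit hydrogens from standard valence (C 4, N 3, O 2, S 2, halogen 1); for lowercase aromatic atoms, an aromatic c carries 1 H when it has two neighbours and 0 H with three, and aromatic n carries 0 H:
  atom 1: N, bond orders sum to 1 (valence 3) → 2 H
  atom 2: aromatic c, 3 neighbours → 0 H
  atom 3: aromatic c, 2 neighbours → 1 H
  atom 4: aromatic c, 3 neighbours → 0 H
  atom 5: O, bond orders sum to 2 (valence 2) → 0 H
  atom 6: C, bond orders sum to 1 (valence 4) → 3 H
  atom 7: aromatic c, 2 neighbours → 1 H
  atom 8: aromatic c, 3 neighbours → 0 H
  atom 9: aromatic c, 2 neighbours → 1 H
  atom 10: Cl (halogen, monovalent) → 0 H
Totals → C:7, H:8, Cl:1, N:1, O:1.
In Hill order: C7H8ClNO.

C7H8ClNO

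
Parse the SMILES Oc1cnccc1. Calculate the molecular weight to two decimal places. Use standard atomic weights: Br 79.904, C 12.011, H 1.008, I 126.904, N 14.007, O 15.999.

95.10 g/mol

First, the molecular formula is C5H5NO (counting implicit H from valence).
  C: 5 × 12.011 = 60.055
  H: 5 × 1.008 = 5.040
  N: 1 × 14.007 = 14.007
  O: 1 × 15.999 = 15.999
Sum: 5×12.011 + 5×1.008 + 1×14.007 + 1×15.999 = 95.101 → 95.10 g/mol.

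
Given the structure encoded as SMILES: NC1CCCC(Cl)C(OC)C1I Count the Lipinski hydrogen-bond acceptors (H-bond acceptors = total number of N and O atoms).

2

N atoms: 1; O atoms: 1.
Lipinski HBA = 1 + 1 = 2.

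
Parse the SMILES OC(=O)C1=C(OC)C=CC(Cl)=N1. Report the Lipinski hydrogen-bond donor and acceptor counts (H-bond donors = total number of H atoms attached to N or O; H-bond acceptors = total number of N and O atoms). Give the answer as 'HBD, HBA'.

Donors: find every N or O and count the H atoms it carries.
  atom 1 (O): bond orders sum to 1 → 1 H
  atom 3 (O): bond orders sum to 2 → 0 H
  atom 6 (O): bond orders sum to 2 → 0 H
  atom 12 (N): bond orders sum to 3 → 0 H
Lipinski HBD = 1.
Acceptors: N atoms = 1, O atoms = 3 → HBA = 4.

1, 4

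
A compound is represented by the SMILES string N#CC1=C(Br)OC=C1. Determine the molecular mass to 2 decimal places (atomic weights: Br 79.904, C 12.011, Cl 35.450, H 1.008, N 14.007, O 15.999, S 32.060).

171.98 g/mol

First, the molecular formula is C5H2BrNO (counting implicit H from valence).
  Br: 1 × 79.904 = 79.904
  C: 5 × 12.011 = 60.055
  H: 2 × 1.008 = 2.016
  N: 1 × 14.007 = 14.007
  O: 1 × 15.999 = 15.999
Sum: 1×79.904 + 5×12.011 + 2×1.008 + 1×14.007 + 1×15.999 = 171.981 → 171.98 g/mol.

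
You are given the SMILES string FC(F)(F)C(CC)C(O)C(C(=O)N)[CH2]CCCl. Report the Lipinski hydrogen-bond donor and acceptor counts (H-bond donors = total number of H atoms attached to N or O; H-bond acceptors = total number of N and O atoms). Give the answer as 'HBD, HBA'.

Donors: find every N or O and count the H atoms it carries.
  atom 9 (O): bond orders sum to 1 → 1 H
  atom 12 (O): bond orders sum to 2 → 0 H
  atom 13 (N): bond orders sum to 1 → 2 H
Lipinski HBD = 3.
Acceptors: N atoms = 1, O atoms = 2 → HBA = 3.

3, 3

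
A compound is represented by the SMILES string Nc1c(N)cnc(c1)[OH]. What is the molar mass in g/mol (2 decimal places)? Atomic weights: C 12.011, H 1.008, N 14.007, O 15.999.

First, the molecular formula is C5H7N3O (counting implicit H from valence).
  C: 5 × 12.011 = 60.055
  H: 7 × 1.008 = 7.056
  N: 3 × 14.007 = 42.021
  O: 1 × 15.999 = 15.999
Sum: 5×12.011 + 7×1.008 + 3×14.007 + 1×15.999 = 125.131 → 125.13 g/mol.

125.13 g/mol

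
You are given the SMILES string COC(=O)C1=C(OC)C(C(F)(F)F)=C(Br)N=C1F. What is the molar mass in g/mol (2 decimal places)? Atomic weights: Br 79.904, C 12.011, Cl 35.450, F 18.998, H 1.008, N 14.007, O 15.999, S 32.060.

First, the molecular formula is C9H6BrF4NO3 (counting implicit H from valence).
  Br: 1 × 79.904 = 79.904
  C: 9 × 12.011 = 108.099
  F: 4 × 18.998 = 75.992
  H: 6 × 1.008 = 6.048
  N: 1 × 14.007 = 14.007
  O: 3 × 15.999 = 47.997
Sum: 1×79.904 + 9×12.011 + 4×18.998 + 6×1.008 + 1×14.007 + 3×15.999 = 332.047 → 332.05 g/mol.

332.05 g/mol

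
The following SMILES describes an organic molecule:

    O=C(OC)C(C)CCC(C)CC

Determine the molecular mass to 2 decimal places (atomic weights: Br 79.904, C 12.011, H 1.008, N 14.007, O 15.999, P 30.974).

172.27 g/mol

First, the molecular formula is C10H20O2 (counting implicit H from valence).
  C: 10 × 12.011 = 120.110
  H: 20 × 1.008 = 20.160
  O: 2 × 15.999 = 31.998
Sum: 10×12.011 + 20×1.008 + 2×15.999 = 172.268 → 172.27 g/mol.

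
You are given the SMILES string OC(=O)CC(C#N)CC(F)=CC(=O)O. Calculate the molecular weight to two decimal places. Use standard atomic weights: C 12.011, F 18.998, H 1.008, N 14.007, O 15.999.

First, the molecular formula is C8H8FNO4 (counting implicit H from valence).
  C: 8 × 12.011 = 96.088
  F: 1 × 18.998 = 18.998
  H: 8 × 1.008 = 8.064
  N: 1 × 14.007 = 14.007
  O: 4 × 15.999 = 63.996
Sum: 8×12.011 + 1×18.998 + 8×1.008 + 1×14.007 + 4×15.999 = 201.153 → 201.15 g/mol.

201.15 g/mol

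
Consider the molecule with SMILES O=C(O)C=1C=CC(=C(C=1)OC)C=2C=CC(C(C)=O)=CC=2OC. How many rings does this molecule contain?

2

In SMILES, each pair of matching ring-closure digits denotes one ring-closing bond; the number of such bonds equals the number of independent rings.
Ring-closure bonds here: 2.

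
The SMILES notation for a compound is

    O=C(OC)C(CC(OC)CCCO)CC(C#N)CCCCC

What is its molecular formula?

C17H31NO4

Walk through each heavy atom and fill implicit hydrogens from standard valence (C 4, N 3, O 2, S 2, halogen 1):
  atom 1: O, bond orders sum to 2 (valence 2) → 0 H
  atom 2: C, bond orders sum to 4 (valence 4) → 0 H
  atom 3: O, bond orders sum to 2 (valence 2) → 0 H
  atom 4: C, bond orders sum to 1 (valence 4) → 3 H
  atom 5: C, bond orders sum to 3 (valence 4) → 1 H
  atom 6: C, bond orders sum to 2 (valence 4) → 2 H
  atom 7: C, bond orders sum to 3 (valence 4) → 1 H
  atom 8: O, bond orders sum to 2 (valence 2) → 0 H
  atom 9: C, bond orders sum to 1 (valence 4) → 3 H
  atom 10: C, bond orders sum to 2 (valence 4) → 2 H
  atom 11: C, bond orders sum to 2 (valence 4) → 2 H
  atom 12: C, bond orders sum to 2 (valence 4) → 2 H
  atom 13: O, bond orders sum to 1 (valence 2) → 1 H
  atom 14: C, bond orders sum to 2 (valence 4) → 2 H
  atom 15: C, bond orders sum to 3 (valence 4) → 1 H
  atom 16: C, bond orders sum to 4 (valence 4) → 0 H
  atom 17: N, bond orders sum to 3 (valence 3) → 0 H
  atom 18: C, bond orders sum to 2 (valence 4) → 2 H
  atom 19: C, bond orders sum to 2 (valence 4) → 2 H
  atom 20: C, bond orders sum to 2 (valence 4) → 2 H
  atom 21: C, bond orders sum to 2 (valence 4) → 2 H
  atom 22: C, bond orders sum to 1 (valence 4) → 3 H
Totals → C:17, H:31, N:1, O:4.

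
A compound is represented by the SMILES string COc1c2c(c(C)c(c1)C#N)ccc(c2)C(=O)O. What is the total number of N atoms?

1

Scan the SMILES for N atoms (remember two-letter symbols like Cl and Br are single atoms).
Nitrogen count: 1.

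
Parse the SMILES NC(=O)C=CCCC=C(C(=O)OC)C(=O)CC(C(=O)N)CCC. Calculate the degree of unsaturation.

6

Degree of unsaturation = (number of rings) + (number of π bonds).
Ring closures in the SMILES: 0.
π bonds: 6 double bonds (each 1 DoU) → 6 DoU from unsaturation.
Total DoU = 0 + 6 = 6.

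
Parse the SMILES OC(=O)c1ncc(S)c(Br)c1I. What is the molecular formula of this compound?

C6H3BrINO2S

Walk through each heavy atom and fill implicit hydrogens from standard valence (C 4, N 3, O 2, S 2, halogen 1); for lowercase aromatic atoms, an aromatic c carries 1 H when it has two neighbours and 0 H with three, and aromatic n carries 0 H:
  atom 1: O, bond orders sum to 1 (valence 2) → 1 H
  atom 2: C, bond orders sum to 4 (valence 4) → 0 H
  atom 3: O, bond orders sum to 2 (valence 2) → 0 H
  atom 4: aromatic c, 3 neighbours → 0 H
  atom 5: aromatic n, 2 neighbours → 0 H
  atom 6: aromatic c, 2 neighbours → 1 H
  atom 7: aromatic c, 3 neighbours → 0 H
  atom 8: S, bond orders sum to 1 (valence 2) → 1 H
  atom 9: aromatic c, 3 neighbours → 0 H
  atom 10: Br (halogen, monovalent) → 0 H
  atom 11: aromatic c, 3 neighbours → 0 H
  atom 12: I (halogen, monovalent) → 0 H
Totals → C:6, H:3, Br:1, I:1, N:1, O:2, S:1.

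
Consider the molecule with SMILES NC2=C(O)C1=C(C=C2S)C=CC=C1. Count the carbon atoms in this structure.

10

Count every carbon token in the SMILES (each C, including those in ring-closure positions and inside branches).
Carbon count: 10.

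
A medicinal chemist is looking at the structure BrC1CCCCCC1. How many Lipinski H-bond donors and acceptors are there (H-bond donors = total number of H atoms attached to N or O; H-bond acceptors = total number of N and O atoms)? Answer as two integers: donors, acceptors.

0, 0

Donors: find every N or O and count the H atoms it carries.
  (no N or O atoms present)
Lipinski HBD = 0.
Acceptors: N atoms = 0, O atoms = 0 → HBA = 0.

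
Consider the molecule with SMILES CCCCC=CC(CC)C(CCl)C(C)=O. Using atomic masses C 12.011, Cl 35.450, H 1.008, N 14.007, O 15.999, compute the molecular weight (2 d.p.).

First, the molecular formula is C13H23ClO (counting implicit H from valence).
  C: 13 × 12.011 = 156.143
  Cl: 1 × 35.450 = 35.450
  H: 23 × 1.008 = 23.184
  O: 1 × 15.999 = 15.999
Sum: 13×12.011 + 1×35.450 + 23×1.008 + 1×15.999 = 230.776 → 230.78 g/mol.

230.78 g/mol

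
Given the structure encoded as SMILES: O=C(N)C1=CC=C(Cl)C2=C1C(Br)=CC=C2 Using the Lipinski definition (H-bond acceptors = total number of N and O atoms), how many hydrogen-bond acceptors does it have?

2

N atoms: 1; O atoms: 1.
Lipinski HBA = 1 + 1 = 2.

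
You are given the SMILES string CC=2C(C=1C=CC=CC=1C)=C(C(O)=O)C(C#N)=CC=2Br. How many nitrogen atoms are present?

1

Scan the SMILES for N atoms (remember two-letter symbols like Cl and Br are single atoms).
Nitrogen count: 1.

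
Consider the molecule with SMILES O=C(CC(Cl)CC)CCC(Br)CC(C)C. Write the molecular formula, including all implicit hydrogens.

C12H22BrClO

Walk through each heavy atom and fill implicit hydrogens from standard valence (C 4, N 3, O 2, S 2, halogen 1):
  atom 1: O, bond orders sum to 2 (valence 2) → 0 H
  atom 2: C, bond orders sum to 4 (valence 4) → 0 H
  atom 3: C, bond orders sum to 2 (valence 4) → 2 H
  atom 4: C, bond orders sum to 3 (valence 4) → 1 H
  atom 5: Cl (halogen, monovalent) → 0 H
  atom 6: C, bond orders sum to 2 (valence 4) → 2 H
  atom 7: C, bond orders sum to 1 (valence 4) → 3 H
  atom 8: C, bond orders sum to 2 (valence 4) → 2 H
  atom 9: C, bond orders sum to 2 (valence 4) → 2 H
  atom 10: C, bond orders sum to 3 (valence 4) → 1 H
  atom 11: Br (halogen, monovalent) → 0 H
  atom 12: C, bond orders sum to 2 (valence 4) → 2 H
  atom 13: C, bond orders sum to 3 (valence 4) → 1 H
  atom 14: C, bond orders sum to 1 (valence 4) → 3 H
  atom 15: C, bond orders sum to 1 (valence 4) → 3 H
Totals → C:12, H:22, Br:1, Cl:1, O:1.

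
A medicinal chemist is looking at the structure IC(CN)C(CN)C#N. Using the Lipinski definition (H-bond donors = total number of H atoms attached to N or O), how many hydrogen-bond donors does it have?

Donors: find every N or O and count the H atoms it carries.
  atom 4 (N): bond orders sum to 1 → 2 H
  atom 7 (N): bond orders sum to 1 → 2 H
  atom 9 (N): bond orders sum to 3 → 0 H
Lipinski HBD = 4.

4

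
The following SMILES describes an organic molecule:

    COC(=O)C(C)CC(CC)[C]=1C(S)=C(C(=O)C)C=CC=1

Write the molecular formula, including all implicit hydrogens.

C16H22O3S

Walk through each heavy atom and fill implicit hydrogens from standard valence (C 4, N 3, O 2, S 2, halogen 1):
  atom 1: C, bond orders sum to 1 (valence 4) → 3 H
  atom 2: O, bond orders sum to 2 (valence 2) → 0 H
  atom 3: C, bond orders sum to 4 (valence 4) → 0 H
  atom 4: O, bond orders sum to 2 (valence 2) → 0 H
  atom 5: C, bond orders sum to 3 (valence 4) → 1 H
  atom 6: C, bond orders sum to 1 (valence 4) → 3 H
  atom 7: C, bond orders sum to 2 (valence 4) → 2 H
  atom 8: C, bond orders sum to 3 (valence 4) → 1 H
  atom 9: C, bond orders sum to 2 (valence 4) → 2 H
  atom 10: C, bond orders sum to 1 (valence 4) → 3 H
  atom 11: C with explicit H count 0
  atom 12: C, bond orders sum to 4 (valence 4) → 0 H
  atom 13: S, bond orders sum to 1 (valence 2) → 1 H
  atom 14: C, bond orders sum to 4 (valence 4) → 0 H
  atom 15: C, bond orders sum to 4 (valence 4) → 0 H
  atom 16: O, bond orders sum to 2 (valence 2) → 0 H
  atom 17: C, bond orders sum to 1 (valence 4) → 3 H
  atom 18: C, bond orders sum to 3 (valence 4) → 1 H
  atom 19: C, bond orders sum to 3 (valence 4) → 1 H
  atom 20: C, bond orders sum to 3 (valence 4) → 1 H
Totals → C:16, H:22, O:3, S:1.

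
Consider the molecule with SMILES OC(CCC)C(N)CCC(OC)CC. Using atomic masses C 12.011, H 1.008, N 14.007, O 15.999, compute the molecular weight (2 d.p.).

First, the molecular formula is C11H25NO2 (counting implicit H from valence).
  C: 11 × 12.011 = 132.121
  H: 25 × 1.008 = 25.200
  N: 1 × 14.007 = 14.007
  O: 2 × 15.999 = 31.998
Sum: 11×12.011 + 25×1.008 + 1×14.007 + 2×15.999 = 203.326 → 203.33 g/mol.

203.33 g/mol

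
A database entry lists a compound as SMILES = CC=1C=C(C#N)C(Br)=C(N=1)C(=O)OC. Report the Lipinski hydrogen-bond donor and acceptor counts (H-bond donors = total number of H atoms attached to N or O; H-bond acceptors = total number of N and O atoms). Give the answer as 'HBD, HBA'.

Donors: find every N or O and count the H atoms it carries.
  atom 6 (N): bond orders sum to 3 → 0 H
  atom 10 (N): bond orders sum to 3 → 0 H
  atom 12 (O): bond orders sum to 2 → 0 H
  atom 13 (O): bond orders sum to 2 → 0 H
Lipinski HBD = 0.
Acceptors: N atoms = 2, O atoms = 2 → HBA = 4.

0, 4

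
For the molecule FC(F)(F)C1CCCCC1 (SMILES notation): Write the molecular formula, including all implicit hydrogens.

C7H11F3

Walk through each heavy atom and fill implicit hydrogens from standard valence (C 4, N 3, O 2, S 2, halogen 1):
  atom 1: F (halogen, monovalent) → 0 H
  atom 2: C, bond orders sum to 4 (valence 4) → 0 H
  atom 3: F (halogen, monovalent) → 0 H
  atom 4: F (halogen, monovalent) → 0 H
  atom 5: C, bond orders sum to 3 (valence 4) → 1 H
  atom 6: C, bond orders sum to 2 (valence 4) → 2 H
  atom 7: C, bond orders sum to 2 (valence 4) → 2 H
  atom 8: C, bond orders sum to 2 (valence 4) → 2 H
  atom 9: C, bond orders sum to 2 (valence 4) → 2 H
  atom 10: C, bond orders sum to 2 (valence 4) → 2 H
Totals → C:7, H:11, F:3.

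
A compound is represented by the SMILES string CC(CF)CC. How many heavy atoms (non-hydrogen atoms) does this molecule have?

Every atom symbol written in the SMILES (organic subset) is one heavy atom; implicit H are not written.
Heavy atoms by element → C:5, F:1.
Total: 6.

6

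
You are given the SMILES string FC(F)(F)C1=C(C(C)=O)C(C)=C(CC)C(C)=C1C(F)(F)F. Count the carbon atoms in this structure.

Count every carbon token in the SMILES (each C, including those in ring-closure positions and inside branches).
Carbon count: 14.

14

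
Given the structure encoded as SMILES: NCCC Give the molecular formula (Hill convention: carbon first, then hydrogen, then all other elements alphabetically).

Walk through each heavy atom and fill implicit hydrogens from standard valence (C 4, N 3, O 2, S 2, halogen 1):
  atom 1: N, bond orders sum to 1 (valence 3) → 2 H
  atom 2: C, bond orders sum to 2 (valence 4) → 2 H
  atom 3: C, bond orders sum to 2 (valence 4) → 2 H
  atom 4: C, bond orders sum to 1 (valence 4) → 3 H
Totals → C:3, H:9, N:1.

C3H9N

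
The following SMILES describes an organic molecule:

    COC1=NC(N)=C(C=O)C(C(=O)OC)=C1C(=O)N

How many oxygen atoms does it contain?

Scan the SMILES for O atoms (remember two-letter symbols like Cl and Br are single atoms).
Oxygen count: 5.

5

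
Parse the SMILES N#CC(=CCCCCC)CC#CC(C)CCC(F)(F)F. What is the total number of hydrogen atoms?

Walk through each heavy atom and fill implicit hydrogens from standard valence (C 4, N 3, O 2, S 2, halogen 1):
  atom 1: N, bond orders sum to 3 (valence 3) → 0 H
  atom 2: C, bond orders sum to 4 (valence 4) → 0 H
  atom 3: C, bond orders sum to 4 (valence 4) → 0 H
  atom 4: C, bond orders sum to 3 (valence 4) → 1 H
  atom 5: C, bond orders sum to 2 (valence 4) → 2 H
  atom 6: C, bond orders sum to 2 (valence 4) → 2 H
  atom 7: C, bond orders sum to 2 (valence 4) → 2 H
  atom 8: C, bond orders sum to 2 (valence 4) → 2 H
  atom 9: C, bond orders sum to 1 (valence 4) → 3 H
  atom 10: C, bond orders sum to 2 (valence 4) → 2 H
  atom 11: C, bond orders sum to 4 (valence 4) → 0 H
  atom 12: C, bond orders sum to 4 (valence 4) → 0 H
  atom 13: C, bond orders sum to 3 (valence 4) → 1 H
  atom 14: C, bond orders sum to 1 (valence 4) → 3 H
  atom 15: C, bond orders sum to 2 (valence 4) → 2 H
  atom 16: C, bond orders sum to 2 (valence 4) → 2 H
  atom 17: C, bond orders sum to 4 (valence 4) → 0 H
  atom 18: F (halogen, monovalent) → 0 H
  atom 19: F (halogen, monovalent) → 0 H
  atom 20: F (halogen, monovalent) → 0 H
Total hydrogens: 22.

22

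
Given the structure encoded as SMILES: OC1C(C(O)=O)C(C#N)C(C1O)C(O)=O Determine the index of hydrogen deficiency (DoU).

Degree of unsaturation = (number of rings) + (number of π bonds).
Ring closures in the SMILES: 1.
π bonds: 2 double bonds (each 1 DoU), 1 triple bond (each 2 DoU) → 4 DoU from unsaturation.
Total DoU = 1 + 4 = 5.

5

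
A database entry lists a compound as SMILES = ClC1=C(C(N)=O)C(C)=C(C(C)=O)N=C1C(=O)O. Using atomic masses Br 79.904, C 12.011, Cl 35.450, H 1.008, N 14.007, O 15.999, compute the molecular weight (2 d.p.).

First, the molecular formula is C10H9ClN2O4 (counting implicit H from valence).
  C: 10 × 12.011 = 120.110
  Cl: 1 × 35.450 = 35.450
  H: 9 × 1.008 = 9.072
  N: 2 × 14.007 = 28.014
  O: 4 × 15.999 = 63.996
Sum: 10×12.011 + 1×35.450 + 9×1.008 + 2×14.007 + 4×15.999 = 256.642 → 256.64 g/mol.

256.64 g/mol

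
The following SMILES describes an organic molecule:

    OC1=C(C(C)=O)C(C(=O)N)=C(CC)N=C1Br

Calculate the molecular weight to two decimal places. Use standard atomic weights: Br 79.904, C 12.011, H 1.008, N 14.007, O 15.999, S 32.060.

First, the molecular formula is C10H11BrN2O3 (counting implicit H from valence).
  Br: 1 × 79.904 = 79.904
  C: 10 × 12.011 = 120.110
  H: 11 × 1.008 = 11.088
  N: 2 × 14.007 = 28.014
  O: 3 × 15.999 = 47.997
Sum: 1×79.904 + 10×12.011 + 11×1.008 + 2×14.007 + 3×15.999 = 287.113 → 287.11 g/mol.

287.11 g/mol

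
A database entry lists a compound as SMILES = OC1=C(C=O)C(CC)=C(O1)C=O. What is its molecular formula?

C8H8O4

Walk through each heavy atom and fill implicit hydrogens from standard valence (C 4, N 3, O 2, S 2, halogen 1):
  atom 1: O, bond orders sum to 1 (valence 2) → 1 H
  atom 2: C, bond orders sum to 4 (valence 4) → 0 H
  atom 3: C, bond orders sum to 4 (valence 4) → 0 H
  atom 4: C, bond orders sum to 3 (valence 4) → 1 H
  atom 5: O, bond orders sum to 2 (valence 2) → 0 H
  atom 6: C, bond orders sum to 4 (valence 4) → 0 H
  atom 7: C, bond orders sum to 2 (valence 4) → 2 H
  atom 8: C, bond orders sum to 1 (valence 4) → 3 H
  atom 9: C, bond orders sum to 4 (valence 4) → 0 H
  atom 10: O, bond orders sum to 2 (valence 2) → 0 H
  atom 11: C, bond orders sum to 3 (valence 4) → 1 H
  atom 12: O, bond orders sum to 2 (valence 2) → 0 H
Totals → C:8, H:8, O:4.
In Hill order: C8H8O4.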